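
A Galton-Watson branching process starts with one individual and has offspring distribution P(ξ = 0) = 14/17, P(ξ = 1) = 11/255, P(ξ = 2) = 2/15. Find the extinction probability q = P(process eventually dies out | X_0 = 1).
q = 1

Mean offspring μ = 0·14/17 + 1·11/255 + 2·2/15 = 79/255 ≤ 1. For μ ≤ 1 with offspring not concentrated at 1, the Galton-Watson process goes extinct almost surely, so q = 1.
(Algebraic check: The pgf is f(s) = 14/17 + 11/255·s + 2/15·s². The extinction probability q is the smallest fixed point of f in [0, 1]. Setting s = f(s):
  2/15·s² + (11/255 − 1)·s + 14/17 = 0
  2/15·s² − (14/17 + 2/15)·s + 14/17 = 0
which factors as (s − 1)·(2/15·s − 14/17) = 0, giving roots s = 1 and s = (14/17)/(2/15) = 105/17. Since 105/17 ≥ 1, the smallest root in [0, 1] is s = 1.)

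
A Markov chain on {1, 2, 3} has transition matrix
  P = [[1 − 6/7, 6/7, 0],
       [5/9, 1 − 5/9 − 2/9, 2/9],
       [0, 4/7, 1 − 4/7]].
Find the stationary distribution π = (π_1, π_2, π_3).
π = (7/22, 27/55, 21/110)

This is a birth-death chain on three states, which satisfies detailed balance: π_1 · P_{12} = π_2 · P_{21} and π_2 · P_{23} = π_3 · P_{32}.
From π_1 · 6/7 = π_2 · 5/9: π_2/π_1 = (6/7)/(5/9) = 54/35.
From π_2 · 2/9 = π_3 · 4/7: π_3/π_2 = (2/9)/(4/7) = 7/18.
Take π_1 proportional to 1; then unnormalized π = (1, 54/35, 3/5). Normalize by dividing by the sum 22/7:
  π = (7/22, 27/55, 21/110).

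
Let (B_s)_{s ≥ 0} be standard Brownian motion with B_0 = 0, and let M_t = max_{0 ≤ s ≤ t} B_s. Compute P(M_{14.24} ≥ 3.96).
P(M_{14.24} ≥ 3.96) = 2·P(B_{14.24} ≥ 3.96) = 2(1 − Φ(3.96/√14.24)) ≈ 0.2940

By the reflection principle for Brownian motion, P(M_t ≥ a) = 2 · P(B_t ≥ a) for a ≥ 0. Since B_t ~ N(0, t), P(B_t ≥ 3.96) = 1 − Φ(3.96/√t) = 1 − Φ(3.96/√14.24) = 1 − Φ(1.0494). So
  P(M_{14.24} ≥ 3.96) = 2(1 − Φ(1.0494)) ≈ 0.2940.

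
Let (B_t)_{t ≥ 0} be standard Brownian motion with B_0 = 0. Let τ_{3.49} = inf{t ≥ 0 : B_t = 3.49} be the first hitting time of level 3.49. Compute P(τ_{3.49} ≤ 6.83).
P(τ_{3.49} ≤ 6.83) = 2(1 − Φ(3.49/√6.83)) = 2(1 − Φ(1.3354)) ≈ 0.1817

By the reflection principle for standard BM, P(τ_b ≤ t) = 2 · P(B_t ≥ b). Since B_t ~ N(0, t), P(B_t ≥ 3.49) = 1 − Φ(3.49/√t) = 1 − Φ(3.49/√6.83) = 1 − Φ(1.3354) ≈ 0.09087. Doubling: P(τ_{3.49} ≤ 6.83) ≈ 2 · 0.09087 = 0.18174 ≈ 0.1817.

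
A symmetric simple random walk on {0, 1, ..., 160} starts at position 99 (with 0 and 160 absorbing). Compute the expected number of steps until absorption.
E[τ | X_0 = 99] = 6039

Let v_k = E[τ | X_0 = k]. Boundary: v_0 = v_160 = 0. Recurrence: v_k = 1 + (v_{k-1} + v_{k+1})/2 for 1 ≤ k ≤ 159. The particular solution to v_k − (v_{k-1} + v_{k+1})/2 = 1 is v_k = −k^2. Adding homogeneous solution A + B k and matching boundaries gives v_k = k (160 − k). Substituting k = 99: v_99 = 99 · 61 = 6039.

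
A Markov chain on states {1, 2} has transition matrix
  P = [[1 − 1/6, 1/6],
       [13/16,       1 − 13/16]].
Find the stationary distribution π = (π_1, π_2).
π_1 = 39/47, π_2 = 8/47

Solve πP = π with π_1 + π_2 = 1. From πP = π: π_1 · (1 − 1/6) + π_2 · 13/16 = π_1 ⇒ π_2 · 13/16 = π_1 · 1/6 ⇒ π_2/π_1 = (1/6)/(13/16) = 8/39. Together with π_1 + π_2 = 1:
  π_1 = (13/16)/(1/6 + 13/16) = (13/16)/(47/48) = 39/47,
  π_2 = (1/6)/(1/6 + 13/16) = (1/6)/(47/48) = 8/47.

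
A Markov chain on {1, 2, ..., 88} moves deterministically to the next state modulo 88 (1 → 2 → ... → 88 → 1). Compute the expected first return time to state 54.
E[T_54 | X_0 = 54] = 88

The chain cycles deterministically, so starting at state 54 it returns in exactly 88 steps. Equivalently, the stationary distribution is uniform π_j = 1/88 for every state j, so by Kac's formula E[T_54] = 1/π_54 = 88.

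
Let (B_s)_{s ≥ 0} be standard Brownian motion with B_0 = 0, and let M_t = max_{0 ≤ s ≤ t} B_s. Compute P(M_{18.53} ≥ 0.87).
P(M_{18.53} ≥ 0.87) = 2·P(B_{18.53} ≥ 0.87) = 2(1 − Φ(0.87/√18.53)) ≈ 0.8398

By the reflection principle for Brownian motion, P(M_t ≥ a) = 2 · P(B_t ≥ a) for a ≥ 0. Since B_t ~ N(0, t), P(B_t ≥ 0.87) = 1 − Φ(0.87/√t) = 1 − Φ(0.87/√18.53) = 1 − Φ(0.2021). So
  P(M_{18.53} ≥ 0.87) = 2(1 − Φ(0.2021)) ≈ 0.8398.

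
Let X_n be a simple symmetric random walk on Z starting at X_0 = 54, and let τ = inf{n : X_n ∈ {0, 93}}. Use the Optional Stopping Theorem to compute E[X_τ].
E[X_τ] = 54

X_n is a martingale and τ is a bounded-mean stopping time (indeed τ is finite a.s. with bounded expectation since the walk is in a bounded region). By the OST, E[X_τ] = E[X_0] = 54. Equivalently: E[X_τ] = 93 · P(hit 93 first) + 0 · P(hit 0 first) = 93 · (54/93) = 54.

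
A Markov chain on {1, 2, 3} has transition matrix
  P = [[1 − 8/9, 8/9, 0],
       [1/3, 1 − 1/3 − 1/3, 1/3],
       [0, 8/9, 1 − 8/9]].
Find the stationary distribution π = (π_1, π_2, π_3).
π = (3/14, 4/7, 3/14)

This is a birth-death chain on three states, which satisfies detailed balance: π_1 · P_{12} = π_2 · P_{21} and π_2 · P_{23} = π_3 · P_{32}.
From π_1 · 8/9 = π_2 · 1/3: π_2/π_1 = (8/9)/(1/3) = 8/3.
From π_2 · 1/3 = π_3 · 8/9: π_3/π_2 = (1/3)/(8/9) = 3/8.
Take π_1 proportional to 1; then unnormalized π = (1, 8/3, 1). Normalize by dividing by the sum 14/3:
  π = (3/14, 4/7, 3/14).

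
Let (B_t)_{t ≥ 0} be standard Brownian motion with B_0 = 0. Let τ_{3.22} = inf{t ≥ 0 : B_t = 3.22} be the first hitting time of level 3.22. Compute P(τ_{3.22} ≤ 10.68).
P(τ_{3.22} ≤ 10.68) = 2(1 − Φ(3.22/√10.68)) = 2(1 − Φ(0.9853)) ≈ 0.3245

By the reflection principle for standard BM, P(τ_b ≤ t) = 2 · P(B_t ≥ b). Since B_t ~ N(0, t), P(B_t ≥ 3.22) = 1 − Φ(3.22/√t) = 1 − Φ(3.22/√10.68) = 1 − Φ(0.9853) ≈ 0.16224. Doubling: P(τ_{3.22} ≤ 10.68) ≈ 2 · 0.16224 = 0.32448 ≈ 0.3245.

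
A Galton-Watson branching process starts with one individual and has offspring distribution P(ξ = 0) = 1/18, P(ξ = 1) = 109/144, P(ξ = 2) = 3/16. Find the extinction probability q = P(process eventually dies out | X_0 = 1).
q = 8/27

The pgf is f(s) = 1/18 + 109/144·s + 3/16·s². The extinction probability q is the smallest fixed point of f in [0, 1]. Setting s = f(s):
  3/16·s² + (109/144 − 1)·s + 1/18 = 0
  3/16·s² − (1/18 + 3/16)·s + 1/18 = 0
which factors as (s − 1)·(3/16·s − 1/18) = 0, giving roots s = 1 and s = (1/18)/(3/16) = 8/27.
Mean offspring μ = 109/144 + 2·3/16 = 163/144 > 1 (supercritical), so q < 1. The extinction probability is the smaller root: q = (1/18)/(3/16) = 8/27.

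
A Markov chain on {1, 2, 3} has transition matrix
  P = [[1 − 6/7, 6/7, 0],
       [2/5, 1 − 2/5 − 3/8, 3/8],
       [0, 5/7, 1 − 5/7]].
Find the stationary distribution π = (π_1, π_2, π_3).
π = (56/239, 120/239, 63/239)

This is a birth-death chain on three states, which satisfies detailed balance: π_1 · P_{12} = π_2 · P_{21} and π_2 · P_{23} = π_3 · P_{32}.
From π_1 · 6/7 = π_2 · 2/5: π_2/π_1 = (6/7)/(2/5) = 15/7.
From π_2 · 3/8 = π_3 · 5/7: π_3/π_2 = (3/8)/(5/7) = 21/40.
Take π_1 proportional to 1; then unnormalized π = (1, 15/7, 9/8). Normalize by dividing by the sum 239/56:
  π = (56/239, 120/239, 63/239).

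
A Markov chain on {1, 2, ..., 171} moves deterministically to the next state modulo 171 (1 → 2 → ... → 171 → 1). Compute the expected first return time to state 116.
E[T_116 | X_0 = 116] = 171

The chain cycles deterministically, so starting at state 116 it returns in exactly 171 steps. Equivalently, the stationary distribution is uniform π_j = 1/171 for every state j, so by Kac's formula E[T_116] = 1/π_116 = 171.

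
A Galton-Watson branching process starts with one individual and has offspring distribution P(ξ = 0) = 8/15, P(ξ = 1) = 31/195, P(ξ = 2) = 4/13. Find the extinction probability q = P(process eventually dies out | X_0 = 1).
q = 1

Mean offspring μ = 0·8/15 + 1·31/195 + 2·4/13 = 151/195 ≤ 1. For μ ≤ 1 with offspring not concentrated at 1, the Galton-Watson process goes extinct almost surely, so q = 1.
(Algebraic check: The pgf is f(s) = 8/15 + 31/195·s + 4/13·s². The extinction probability q is the smallest fixed point of f in [0, 1]. Setting s = f(s):
  4/13·s² + (31/195 − 1)·s + 8/15 = 0
  4/13·s² − (8/15 + 4/13)·s + 8/15 = 0
which factors as (s − 1)·(4/13·s − 8/15) = 0, giving roots s = 1 and s = (8/15)/(4/13) = 26/15. Since 26/15 ≥ 1, the smallest root in [0, 1] is s = 1.)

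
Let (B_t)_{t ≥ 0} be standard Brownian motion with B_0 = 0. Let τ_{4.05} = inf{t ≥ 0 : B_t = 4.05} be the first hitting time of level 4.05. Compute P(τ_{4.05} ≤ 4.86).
P(τ_{4.05} ≤ 4.86) = 2(1 − Φ(4.05/√4.86)) = 2(1 − Φ(1.8371)) ≈ 0.0662

By the reflection principle for standard BM, P(τ_b ≤ t) = 2 · P(B_t ≥ b). Since B_t ~ N(0, t), P(B_t ≥ 4.05) = 1 − Φ(4.05/√t) = 1 − Φ(4.05/√4.86) = 1 − Φ(1.8371) ≈ 0.03310. Doubling: P(τ_{4.05} ≤ 4.86) ≈ 2 · 0.03310 = 0.06620 ≈ 0.0662.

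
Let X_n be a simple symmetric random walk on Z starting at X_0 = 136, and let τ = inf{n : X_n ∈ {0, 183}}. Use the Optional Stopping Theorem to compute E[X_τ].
E[X_τ] = 136

X_n is a martingale and τ is a bounded-mean stopping time (indeed τ is finite a.s. with bounded expectation since the walk is in a bounded region). By the OST, E[X_τ] = E[X_0] = 136. Equivalently: E[X_τ] = 183 · P(hit 183 first) + 0 · P(hit 0 first) = 183 · (136/183) = 136.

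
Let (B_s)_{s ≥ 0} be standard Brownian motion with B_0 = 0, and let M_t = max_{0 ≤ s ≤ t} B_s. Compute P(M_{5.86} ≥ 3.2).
P(M_{5.86} ≥ 3.2) = 2·P(B_{5.86} ≥ 3.2) = 2(1 − Φ(3.2/√5.86)) ≈ 0.1862

By the reflection principle for Brownian motion, P(M_t ≥ a) = 2 · P(B_t ≥ a) for a ≥ 0. Since B_t ~ N(0, t), P(B_t ≥ 3.2) = 1 − Φ(3.2/√t) = 1 − Φ(3.2/√5.86) = 1 − Φ(1.3219). So
  P(M_{5.86} ≥ 3.2) = 2(1 − Φ(1.3219)) ≈ 0.1862.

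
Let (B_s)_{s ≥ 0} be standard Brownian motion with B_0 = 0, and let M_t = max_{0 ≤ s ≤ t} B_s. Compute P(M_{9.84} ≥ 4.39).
P(M_{9.84} ≥ 4.39) = 2·P(B_{9.84} ≥ 4.39) = 2(1 − Φ(4.39/√9.84)) ≈ 0.1617

By the reflection principle for Brownian motion, P(M_t ≥ a) = 2 · P(B_t ≥ a) for a ≥ 0. Since B_t ~ N(0, t), P(B_t ≥ 4.39) = 1 − Φ(4.39/√t) = 1 − Φ(4.39/√9.84) = 1 − Φ(1.3995). So
  P(M_{9.84} ≥ 4.39) = 2(1 − Φ(1.3995)) ≈ 0.1617.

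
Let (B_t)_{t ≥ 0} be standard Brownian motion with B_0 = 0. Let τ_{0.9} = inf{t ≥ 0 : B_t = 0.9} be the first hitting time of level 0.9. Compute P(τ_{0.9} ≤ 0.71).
P(τ_{0.9} ≤ 0.71) = 2(1 − Φ(0.9/√0.71)) = 2(1 − Φ(1.0681)) ≈ 0.2855

By the reflection principle for standard BM, P(τ_b ≤ t) = 2 · P(B_t ≥ b). Since B_t ~ N(0, t), P(B_t ≥ 0.9) = 1 − Φ(0.9/√t) = 1 − Φ(0.9/√0.71) = 1 − Φ(1.0681) ≈ 0.14274. Doubling: P(τ_{0.9} ≤ 0.71) ≈ 2 · 0.14274 = 0.28548 ≈ 0.2855.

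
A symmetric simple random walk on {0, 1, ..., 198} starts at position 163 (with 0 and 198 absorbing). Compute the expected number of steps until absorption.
E[τ | X_0 = 163] = 5705

Let v_k = E[τ | X_0 = k]. Boundary: v_0 = v_198 = 0. Recurrence: v_k = 1 + (v_{k-1} + v_{k+1})/2 for 1 ≤ k ≤ 197. The particular solution to v_k − (v_{k-1} + v_{k+1})/2 = 1 is v_k = −k^2. Adding homogeneous solution A + B k and matching boundaries gives v_k = k (198 − k). Substituting k = 163: v_163 = 163 · 35 = 5705.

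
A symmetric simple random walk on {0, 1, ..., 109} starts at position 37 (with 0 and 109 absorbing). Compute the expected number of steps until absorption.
E[τ | X_0 = 37] = 2664

Let v_k = E[τ | X_0 = k]. Boundary: v_0 = v_109 = 0. Recurrence: v_k = 1 + (v_{k-1} + v_{k+1})/2 for 1 ≤ k ≤ 108. The particular solution to v_k − (v_{k-1} + v_{k+1})/2 = 1 is v_k = −k^2. Adding homogeneous solution A + B k and matching boundaries gives v_k = k (109 − k). Substituting k = 37: v_37 = 37 · 72 = 2664.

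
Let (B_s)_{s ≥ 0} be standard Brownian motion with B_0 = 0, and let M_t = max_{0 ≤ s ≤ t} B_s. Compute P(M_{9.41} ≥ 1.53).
P(M_{9.41} ≥ 1.53) = 2·P(B_{9.41} ≥ 1.53) = 2(1 − Φ(1.53/√9.41)) ≈ 0.6179

By the reflection principle for Brownian motion, P(M_t ≥ a) = 2 · P(B_t ≥ a) for a ≥ 0. Since B_t ~ N(0, t), P(B_t ≥ 1.53) = 1 − Φ(1.53/√t) = 1 − Φ(1.53/√9.41) = 1 − Φ(0.4988). So
  P(M_{9.41} ≥ 1.53) = 2(1 − Φ(0.4988)) ≈ 0.6179.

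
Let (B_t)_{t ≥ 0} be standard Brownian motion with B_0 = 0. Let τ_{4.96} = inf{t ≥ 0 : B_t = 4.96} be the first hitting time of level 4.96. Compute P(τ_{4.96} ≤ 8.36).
P(τ_{4.96} ≤ 8.36) = 2(1 − Φ(4.96/√8.36)) = 2(1 − Φ(1.7155)) ≈ 0.0863

By the reflection principle for standard BM, P(τ_b ≤ t) = 2 · P(B_t ≥ b). Since B_t ~ N(0, t), P(B_t ≥ 4.96) = 1 − Φ(4.96/√t) = 1 − Φ(4.96/√8.36) = 1 − Φ(1.7155) ≈ 0.04313. Doubling: P(τ_{4.96} ≤ 8.36) ≈ 2 · 0.04313 = 0.08626 ≈ 0.0863.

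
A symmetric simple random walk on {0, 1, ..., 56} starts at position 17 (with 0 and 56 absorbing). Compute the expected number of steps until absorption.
E[τ | X_0 = 17] = 663

Let v_k = E[τ | X_0 = k]. Boundary: v_0 = v_56 = 0. Recurrence: v_k = 1 + (v_{k-1} + v_{k+1})/2 for 1 ≤ k ≤ 55. The particular solution to v_k − (v_{k-1} + v_{k+1})/2 = 1 is v_k = −k^2. Adding homogeneous solution A + B k and matching boundaries gives v_k = k (56 − k). Substituting k = 17: v_17 = 17 · 39 = 663.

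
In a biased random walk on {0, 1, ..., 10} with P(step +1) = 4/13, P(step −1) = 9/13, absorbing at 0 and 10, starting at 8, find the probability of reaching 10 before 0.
P(hit 10 before 0) = (1 − (9/4)^8) / (1 − (9/4)^10) = 10579984/53626705

Let u_k denote P(reach 10 before 0 | start at k). Boundary: u_0 = 0, u_10 = 1. Recurrence: u_k = 4/13·u_{k+1} + 9/13·u_{k-1} for 1 ≤ k ≤ 9. Try u_k = A + B·r^k with r = q/p = (9/13)/(4/13) = 9/4. Substitution satisfies the recurrence; boundary conditions give:
  u_k = (1 − r^k) / (1 − r^N) = (1 − (9/4)^8) / (1 − (9/4)^10) = 10579984/53626705.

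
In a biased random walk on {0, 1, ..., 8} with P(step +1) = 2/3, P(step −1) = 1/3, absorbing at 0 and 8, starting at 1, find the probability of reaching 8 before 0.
P(hit 8 before 0) = (1 − (1/2)^1) / (1 − (1/2)^8) = 128/255

Let u_k denote P(reach 8 before 0 | start at k). Boundary: u_0 = 0, u_8 = 1. Recurrence: u_k = 2/3·u_{k+1} + 1/3·u_{k-1} for 1 ≤ k ≤ 7. Try u_k = A + B·r^k with r = q/p = (1/3)/(2/3) = 1/2. Substitution satisfies the recurrence; boundary conditions give:
  u_k = (1 − r^k) / (1 − r^N) = (1 − (1/2)^1) / (1 − (1/2)^8) = 128/255.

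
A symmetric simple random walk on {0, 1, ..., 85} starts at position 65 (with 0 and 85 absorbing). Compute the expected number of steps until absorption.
E[τ | X_0 = 65] = 1300

Let v_k = E[τ | X_0 = k]. Boundary: v_0 = v_85 = 0. Recurrence: v_k = 1 + (v_{k-1} + v_{k+1})/2 for 1 ≤ k ≤ 84. The particular solution to v_k − (v_{k-1} + v_{k+1})/2 = 1 is v_k = −k^2. Adding homogeneous solution A + B k and matching boundaries gives v_k = k (85 − k). Substituting k = 65: v_65 = 65 · 20 = 1300.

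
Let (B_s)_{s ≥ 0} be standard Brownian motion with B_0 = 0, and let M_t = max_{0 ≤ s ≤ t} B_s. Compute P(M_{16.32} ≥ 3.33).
P(M_{16.32} ≥ 3.33) = 2·P(B_{16.32} ≥ 3.33) = 2(1 − Φ(3.33/√16.32)) ≈ 0.4098

By the reflection principle for Brownian motion, P(M_t ≥ a) = 2 · P(B_t ≥ a) for a ≥ 0. Since B_t ~ N(0, t), P(B_t ≥ 3.33) = 1 − Φ(3.33/√t) = 1 − Φ(3.33/√16.32) = 1 − Φ(0.8243). So
  P(M_{16.32} ≥ 3.33) = 2(1 − Φ(0.8243)) ≈ 0.4098.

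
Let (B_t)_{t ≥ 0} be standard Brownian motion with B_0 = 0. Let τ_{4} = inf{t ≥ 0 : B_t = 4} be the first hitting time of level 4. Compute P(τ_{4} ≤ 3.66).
P(τ_{4} ≤ 3.66) = 2(1 − Φ(4/√3.66)) = 2(1 − Φ(2.0908)) ≈ 0.0365

By the reflection principle for standard BM, P(τ_b ≤ t) = 2 · P(B_t ≥ b). Since B_t ~ N(0, t), P(B_t ≥ 4) = 1 − Φ(4/√t) = 1 − Φ(4/√3.66) = 1 − Φ(2.0908) ≈ 0.01827. Doubling: P(τ_{4} ≤ 3.66) ≈ 2 · 0.01827 = 0.03654 ≈ 0.0365.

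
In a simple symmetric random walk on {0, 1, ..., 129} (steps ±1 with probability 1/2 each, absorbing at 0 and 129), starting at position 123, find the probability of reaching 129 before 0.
P(hit 129 before 0) = 123/129 = 41/43

Let u_k = P(hit 129 before 0 | start at k). Then u_0 = 0, u_129 = 1, and u_k = u_{k-1}/2 + u_{k+1}/2 for 1 ≤ k ≤ 128. This harmonic recurrence is solved by u_k = k/129, giving u_123 = 123/129 = 41/43.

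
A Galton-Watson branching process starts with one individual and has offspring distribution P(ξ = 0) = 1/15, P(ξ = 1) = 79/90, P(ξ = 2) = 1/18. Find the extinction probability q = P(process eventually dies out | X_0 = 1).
q = 1

Mean offspring μ = 0·1/15 + 1·79/90 + 2·1/18 = 89/90 ≤ 1. For μ ≤ 1 with offspring not concentrated at 1, the Galton-Watson process goes extinct almost surely, so q = 1.
(Algebraic check: The pgf is f(s) = 1/15 + 79/90·s + 1/18·s². The extinction probability q is the smallest fixed point of f in [0, 1]. Setting s = f(s):
  1/18·s² + (79/90 − 1)·s + 1/15 = 0
  1/18·s² − (1/15 + 1/18)·s + 1/15 = 0
which factors as (s − 1)·(1/18·s − 1/15) = 0, giving roots s = 1 and s = (1/15)/(1/18) = 6/5. Since 6/5 ≥ 1, the smallest root in [0, 1] is s = 1.)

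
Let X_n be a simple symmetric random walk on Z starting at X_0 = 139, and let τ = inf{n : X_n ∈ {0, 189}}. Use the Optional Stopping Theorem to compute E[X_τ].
E[X_τ] = 139

X_n is a martingale and τ is a bounded-mean stopping time (indeed τ is finite a.s. with bounded expectation since the walk is in a bounded region). By the OST, E[X_τ] = E[X_0] = 139. Equivalently: E[X_τ] = 189 · P(hit 189 first) + 0 · P(hit 0 first) = 189 · (139/189) = 139.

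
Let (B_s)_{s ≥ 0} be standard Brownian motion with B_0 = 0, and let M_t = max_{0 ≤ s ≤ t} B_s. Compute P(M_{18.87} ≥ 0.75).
P(M_{18.87} ≥ 0.75) = 2·P(B_{18.87} ≥ 0.75) = 2(1 − Φ(0.75/√18.87)) ≈ 0.8629

By the reflection principle for Brownian motion, P(M_t ≥ a) = 2 · P(B_t ≥ a) for a ≥ 0. Since B_t ~ N(0, t), P(B_t ≥ 0.75) = 1 − Φ(0.75/√t) = 1 − Φ(0.75/√18.87) = 1 − Φ(0.1727). So
  P(M_{18.87} ≥ 0.75) = 2(1 − Φ(0.1727)) ≈ 0.8629.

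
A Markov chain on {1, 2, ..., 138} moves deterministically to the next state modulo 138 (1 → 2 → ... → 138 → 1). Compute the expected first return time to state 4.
E[T_4 | X_0 = 4] = 138

The chain cycles deterministically, so starting at state 4 it returns in exactly 138 steps. Equivalently, the stationary distribution is uniform π_j = 1/138 for every state j, so by Kac's formula E[T_4] = 1/π_4 = 138.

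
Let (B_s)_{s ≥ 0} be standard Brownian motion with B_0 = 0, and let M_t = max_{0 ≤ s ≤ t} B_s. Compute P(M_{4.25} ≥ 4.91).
P(M_{4.25} ≥ 4.91) = 2·P(B_{4.25} ≥ 4.91) = 2(1 − Φ(4.91/√4.25)) ≈ 0.0172

By the reflection principle for Brownian motion, P(M_t ≥ a) = 2 · P(B_t ≥ a) for a ≥ 0. Since B_t ~ N(0, t), P(B_t ≥ 4.91) = 1 − Φ(4.91/√t) = 1 − Φ(4.91/√4.25) = 1 − Φ(2.3817). So
  P(M_{4.25} ≥ 4.91) = 2(1 − Φ(2.3817)) ≈ 0.0172.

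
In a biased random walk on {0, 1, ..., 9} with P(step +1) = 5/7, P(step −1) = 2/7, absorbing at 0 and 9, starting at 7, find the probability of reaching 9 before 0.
P(hit 9 before 0) = (1 − (2/5)^7) / (1 − (2/5)^9) = 649975/650871

Let u_k denote P(reach 9 before 0 | start at k). Boundary: u_0 = 0, u_9 = 1. Recurrence: u_k = 5/7·u_{k+1} + 2/7·u_{k-1} for 1 ≤ k ≤ 8. Try u_k = A + B·r^k with r = q/p = (2/7)/(5/7) = 2/5. Substitution satisfies the recurrence; boundary conditions give:
  u_k = (1 − r^k) / (1 − r^N) = (1 − (2/5)^7) / (1 − (2/5)^9) = 649975/650871.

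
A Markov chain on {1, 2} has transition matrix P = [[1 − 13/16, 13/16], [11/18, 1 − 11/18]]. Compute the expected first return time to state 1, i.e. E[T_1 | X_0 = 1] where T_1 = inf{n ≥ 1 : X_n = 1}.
E[T_1 | X_0 = 1] = 1/π_1 = 205/88

For an irreducible recurrent Markov chain with stationary distribution π, E[T_i | X_0 = i] = 1/π_i (Kac's formula). Here π_1 = (11/18)/(13/16 + 11/18) = (11/18)/(205/144) = 88/205, so E[T_1 | X_0 = 1] = 1/π_1 = (13/16 + 11/18)/(11/18) = (205/144)/(11/18) = 205/88.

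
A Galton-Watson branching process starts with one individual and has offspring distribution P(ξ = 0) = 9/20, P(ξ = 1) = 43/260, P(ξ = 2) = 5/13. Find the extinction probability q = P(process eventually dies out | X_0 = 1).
q = 1

Mean offspring μ = 0·9/20 + 1·43/260 + 2·5/13 = 243/260 ≤ 1. For μ ≤ 1 with offspring not concentrated at 1, the Galton-Watson process goes extinct almost surely, so q = 1.
(Algebraic check: The pgf is f(s) = 9/20 + 43/260·s + 5/13·s². The extinction probability q is the smallest fixed point of f in [0, 1]. Setting s = f(s):
  5/13·s² + (43/260 − 1)·s + 9/20 = 0
  5/13·s² − (9/20 + 5/13)·s + 9/20 = 0
which factors as (s − 1)·(5/13·s − 9/20) = 0, giving roots s = 1 and s = (9/20)/(5/13) = 117/100. Since 117/100 ≥ 1, the smallest root in [0, 1] is s = 1.)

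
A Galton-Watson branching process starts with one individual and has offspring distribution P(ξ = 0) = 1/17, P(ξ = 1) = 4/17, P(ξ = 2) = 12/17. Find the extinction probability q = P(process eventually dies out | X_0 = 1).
q = 1/12

The pgf is f(s) = 1/17 + 4/17·s + 12/17·s². The extinction probability q is the smallest fixed point of f in [0, 1]. Setting s = f(s):
  12/17·s² + (4/17 − 1)·s + 1/17 = 0
  12/17·s² − (1/17 + 12/17)·s + 1/17 = 0
which factors as (s − 1)·(12/17·s − 1/17) = 0, giving roots s = 1 and s = (1/17)/(12/17) = 1/12.
Mean offspring μ = 4/17 + 2·12/17 = 28/17 > 1 (supercritical), so q < 1. The extinction probability is the smaller root: q = (1/17)/(12/17) = 1/12.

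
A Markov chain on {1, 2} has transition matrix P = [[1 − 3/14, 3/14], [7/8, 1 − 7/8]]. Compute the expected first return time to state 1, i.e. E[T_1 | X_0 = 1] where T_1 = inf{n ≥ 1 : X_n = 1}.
E[T_1 | X_0 = 1] = 1/π_1 = 61/49

For an irreducible recurrent Markov chain with stationary distribution π, E[T_i | X_0 = i] = 1/π_i (Kac's formula). Here π_1 = (7/8)/(3/14 + 7/8) = (7/8)/(61/56) = 49/61, so E[T_1 | X_0 = 1] = 1/π_1 = (3/14 + 7/8)/(7/8) = (61/56)/(7/8) = 61/49.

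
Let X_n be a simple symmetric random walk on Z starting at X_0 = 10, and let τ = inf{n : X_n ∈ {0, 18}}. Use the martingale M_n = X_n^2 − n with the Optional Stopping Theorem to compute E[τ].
E[τ] = 80

M_n = X_n^2 − n is a martingale (since E[X_{n+1}^2 | F_n] = X_n^2 + 1). By OST (τ has finite mean in a bounded region), E[M_τ] = E[M_0] = X_0^2 − 0 = 10^2 = 100. Also E[M_τ] = E[X_τ^2] − E[τ]. The walk exits at 0 or 18, with P(hit 18 first) = 10/18, so E[X_τ^2] = 18^2 · 10/18 + 0 = 180. Thus E[τ] = E[X_τ^2] − E[M_τ] = 180 − 100 = 80 = 10(18 − 10) = 80.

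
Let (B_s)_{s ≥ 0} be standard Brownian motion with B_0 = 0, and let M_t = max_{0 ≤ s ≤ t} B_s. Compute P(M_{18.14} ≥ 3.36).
P(M_{18.14} ≥ 3.36) = 2·P(B_{18.14} ≥ 3.36) = 2(1 − Φ(3.36/√18.14)) ≈ 0.4302

By the reflection principle for Brownian motion, P(M_t ≥ a) = 2 · P(B_t ≥ a) for a ≥ 0. Since B_t ~ N(0, t), P(B_t ≥ 3.36) = 1 − Φ(3.36/√t) = 1 − Φ(3.36/√18.14) = 1 − Φ(0.7889). So
  P(M_{18.14} ≥ 3.36) = 2(1 − Φ(0.7889)) ≈ 0.4302.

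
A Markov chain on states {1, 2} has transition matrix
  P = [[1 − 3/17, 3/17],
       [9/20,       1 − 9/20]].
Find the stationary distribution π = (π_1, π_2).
π_1 = 51/71, π_2 = 20/71

Solve πP = π with π_1 + π_2 = 1. From πP = π: π_1 · (1 − 3/17) + π_2 · 9/20 = π_1 ⇒ π_2 · 9/20 = π_1 · 3/17 ⇒ π_2/π_1 = (3/17)/(9/20) = 20/51. Together with π_1 + π_2 = 1:
  π_1 = (9/20)/(3/17 + 9/20) = (9/20)/(213/340) = 51/71,
  π_2 = (3/17)/(3/17 + 9/20) = (3/17)/(213/340) = 20/71.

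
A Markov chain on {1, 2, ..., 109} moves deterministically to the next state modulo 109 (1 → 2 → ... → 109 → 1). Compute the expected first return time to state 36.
E[T_36 | X_0 = 36] = 109

The chain cycles deterministically, so starting at state 36 it returns in exactly 109 steps. Equivalently, the stationary distribution is uniform π_j = 1/109 for every state j, so by Kac's formula E[T_36] = 1/π_36 = 109.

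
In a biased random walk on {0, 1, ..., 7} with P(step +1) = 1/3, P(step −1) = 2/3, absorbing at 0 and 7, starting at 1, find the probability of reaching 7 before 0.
P(hit 7 before 0) = (1 − (2)^1) / (1 − (2)^7) = 1/127

Let u_k denote P(reach 7 before 0 | start at k). Boundary: u_0 = 0, u_7 = 1. Recurrence: u_k = 1/3·u_{k+1} + 2/3·u_{k-1} for 1 ≤ k ≤ 6. Try u_k = A + B·r^k with r = q/p = (2/3)/(1/3) = 2. Substitution satisfies the recurrence; boundary conditions give:
  u_k = (1 − r^k) / (1 − r^N) = (1 − (2)^1) / (1 − (2)^7) = 1/127.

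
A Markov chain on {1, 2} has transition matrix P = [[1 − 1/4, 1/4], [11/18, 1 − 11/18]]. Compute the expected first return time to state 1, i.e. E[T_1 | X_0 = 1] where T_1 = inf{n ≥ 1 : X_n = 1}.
E[T_1 | X_0 = 1] = 1/π_1 = 31/22

For an irreducible recurrent Markov chain with stationary distribution π, E[T_i | X_0 = i] = 1/π_i (Kac's formula). Here π_1 = (11/18)/(1/4 + 11/18) = (11/18)/(31/36) = 22/31, so E[T_1 | X_0 = 1] = 1/π_1 = (1/4 + 11/18)/(11/18) = (31/36)/(11/18) = 31/22.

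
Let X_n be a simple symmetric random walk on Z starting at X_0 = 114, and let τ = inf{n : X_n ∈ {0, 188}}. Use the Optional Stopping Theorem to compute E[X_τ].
E[X_τ] = 114

X_n is a martingale and τ is a bounded-mean stopping time (indeed τ is finite a.s. with bounded expectation since the walk is in a bounded region). By the OST, E[X_τ] = E[X_0] = 114. Equivalently: E[X_τ] = 188 · P(hit 188 first) + 0 · P(hit 0 first) = 188 · (114/188) = 114.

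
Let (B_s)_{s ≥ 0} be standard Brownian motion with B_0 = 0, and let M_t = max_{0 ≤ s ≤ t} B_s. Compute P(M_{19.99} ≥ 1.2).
P(M_{19.99} ≥ 1.2) = 2·P(B_{19.99} ≥ 1.2) = 2(1 − Φ(1.2/√19.99)) ≈ 0.7884

By the reflection principle for Brownian motion, P(M_t ≥ a) = 2 · P(B_t ≥ a) for a ≥ 0. Since B_t ~ N(0, t), P(B_t ≥ 1.2) = 1 − Φ(1.2/√t) = 1 − Φ(1.2/√19.99) = 1 − Φ(0.2684). So
  P(M_{19.99} ≥ 1.2) = 2(1 − Φ(0.2684)) ≈ 0.7884.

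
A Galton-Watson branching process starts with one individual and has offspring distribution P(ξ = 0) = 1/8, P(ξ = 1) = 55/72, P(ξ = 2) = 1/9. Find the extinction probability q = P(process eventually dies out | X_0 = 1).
q = 1

Mean offspring μ = 0·1/8 + 1·55/72 + 2·1/9 = 71/72 ≤ 1. For μ ≤ 1 with offspring not concentrated at 1, the Galton-Watson process goes extinct almost surely, so q = 1.
(Algebraic check: The pgf is f(s) = 1/8 + 55/72·s + 1/9·s². The extinction probability q is the smallest fixed point of f in [0, 1]. Setting s = f(s):
  1/9·s² + (55/72 − 1)·s + 1/8 = 0
  1/9·s² − (1/8 + 1/9)·s + 1/8 = 0
which factors as (s − 1)·(1/9·s − 1/8) = 0, giving roots s = 1 and s = (1/8)/(1/9) = 9/8. Since 9/8 ≥ 1, the smallest root in [0, 1] is s = 1.)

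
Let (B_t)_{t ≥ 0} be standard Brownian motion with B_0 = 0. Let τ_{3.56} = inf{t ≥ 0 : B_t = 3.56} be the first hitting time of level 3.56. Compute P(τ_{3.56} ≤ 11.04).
P(τ_{3.56} ≤ 11.04) = 2(1 − Φ(3.56/√11.04)) = 2(1 − Φ(1.0714)) ≈ 0.2840

By the reflection principle for standard BM, P(τ_b ≤ t) = 2 · P(B_t ≥ b). Since B_t ~ N(0, t), P(B_t ≥ 3.56) = 1 − Φ(3.56/√t) = 1 − Φ(3.56/√11.04) = 1 − Φ(1.0714) ≈ 0.14199. Doubling: P(τ_{3.56} ≤ 11.04) ≈ 2 · 0.14199 = 0.28398 ≈ 0.2840.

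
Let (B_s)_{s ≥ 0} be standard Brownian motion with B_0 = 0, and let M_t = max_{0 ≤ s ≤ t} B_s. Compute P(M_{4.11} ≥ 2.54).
P(M_{4.11} ≥ 2.54) = 2·P(B_{4.11} ≥ 2.54) = 2(1 − Φ(2.54/√4.11)) ≈ 0.2102

By the reflection principle for Brownian motion, P(M_t ≥ a) = 2 · P(B_t ≥ a) for a ≥ 0. Since B_t ~ N(0, t), P(B_t ≥ 2.54) = 1 − Φ(2.54/√t) = 1 − Φ(2.54/√4.11) = 1 − Φ(1.2529). So
  P(M_{4.11} ≥ 2.54) = 2(1 − Φ(1.2529)) ≈ 0.2102.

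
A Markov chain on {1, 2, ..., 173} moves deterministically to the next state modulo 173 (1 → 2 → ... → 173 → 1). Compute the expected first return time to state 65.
E[T_65 | X_0 = 65] = 173

The chain cycles deterministically, so starting at state 65 it returns in exactly 173 steps. Equivalently, the stationary distribution is uniform π_j = 1/173 for every state j, so by Kac's formula E[T_65] = 1/π_65 = 173.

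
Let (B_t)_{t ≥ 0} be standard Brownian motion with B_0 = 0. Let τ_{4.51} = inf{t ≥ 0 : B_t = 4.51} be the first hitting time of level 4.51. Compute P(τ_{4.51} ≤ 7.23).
P(τ_{4.51} ≤ 7.23) = 2(1 − Φ(4.51/√7.23)) = 2(1 − Φ(1.6773)) ≈ 0.0935

By the reflection principle for standard BM, P(τ_b ≤ t) = 2 · P(B_t ≥ b). Since B_t ~ N(0, t), P(B_t ≥ 4.51) = 1 − Φ(4.51/√t) = 1 − Φ(4.51/√7.23) = 1 − Φ(1.6773) ≈ 0.04674. Doubling: P(τ_{4.51} ≤ 7.23) ≈ 2 · 0.04674 = 0.09348 ≈ 0.0935.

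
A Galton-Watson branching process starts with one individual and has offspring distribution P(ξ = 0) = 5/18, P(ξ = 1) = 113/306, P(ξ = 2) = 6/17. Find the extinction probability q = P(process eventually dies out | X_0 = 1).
q = 85/108

The pgf is f(s) = 5/18 + 113/306·s + 6/17·s². The extinction probability q is the smallest fixed point of f in [0, 1]. Setting s = f(s):
  6/17·s² + (113/306 − 1)·s + 5/18 = 0
  6/17·s² − (5/18 + 6/17)·s + 5/18 = 0
which factors as (s − 1)·(6/17·s − 5/18) = 0, giving roots s = 1 and s = (5/18)/(6/17) = 85/108.
Mean offspring μ = 113/306 + 2·6/17 = 329/306 > 1 (supercritical), so q < 1. The extinction probability is the smaller root: q = (5/18)/(6/17) = 85/108.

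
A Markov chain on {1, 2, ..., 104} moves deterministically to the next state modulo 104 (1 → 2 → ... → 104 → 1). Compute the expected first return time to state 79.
E[T_79 | X_0 = 79] = 104

The chain cycles deterministically, so starting at state 79 it returns in exactly 104 steps. Equivalently, the stationary distribution is uniform π_j = 1/104 for every state j, so by Kac's formula E[T_79] = 1/π_79 = 104.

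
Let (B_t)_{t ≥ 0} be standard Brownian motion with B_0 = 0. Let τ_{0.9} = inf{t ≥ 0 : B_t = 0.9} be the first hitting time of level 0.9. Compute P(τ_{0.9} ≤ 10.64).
P(τ_{0.9} ≤ 10.64) = 2(1 − Φ(0.9/√10.64)) = 2(1 − Φ(0.2759)) ≈ 0.7826

By the reflection principle for standard BM, P(τ_b ≤ t) = 2 · P(B_t ≥ b). Since B_t ~ N(0, t), P(B_t ≥ 0.9) = 1 − Φ(0.9/√t) = 1 − Φ(0.9/√10.64) = 1 − Φ(0.2759) ≈ 0.39131. Doubling: P(τ_{0.9} ≤ 10.64) ≈ 2 · 0.39131 = 0.78262 ≈ 0.7826.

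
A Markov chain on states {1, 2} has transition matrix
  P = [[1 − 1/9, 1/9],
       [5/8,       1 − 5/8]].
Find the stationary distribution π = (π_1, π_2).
π_1 = 45/53, π_2 = 8/53

Solve πP = π with π_1 + π_2 = 1. From πP = π: π_1 · (1 − 1/9) + π_2 · 5/8 = π_1 ⇒ π_2 · 5/8 = π_1 · 1/9 ⇒ π_2/π_1 = (1/9)/(5/8) = 8/45. Together with π_1 + π_2 = 1:
  π_1 = (5/8)/(1/9 + 5/8) = (5/8)/(53/72) = 45/53,
  π_2 = (1/9)/(1/9 + 5/8) = (1/9)/(53/72) = 8/53.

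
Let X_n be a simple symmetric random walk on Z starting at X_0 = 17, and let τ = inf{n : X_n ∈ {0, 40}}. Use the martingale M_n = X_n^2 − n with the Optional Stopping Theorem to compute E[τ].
E[τ] = 391

M_n = X_n^2 − n is a martingale (since E[X_{n+1}^2 | F_n] = X_n^2 + 1). By OST (τ has finite mean in a bounded region), E[M_τ] = E[M_0] = X_0^2 − 0 = 17^2 = 289. Also E[M_τ] = E[X_τ^2] − E[τ]. The walk exits at 0 or 40, with P(hit 40 first) = 17/40, so E[X_τ^2] = 40^2 · 17/40 + 0 = 680. Thus E[τ] = E[X_τ^2] − E[M_τ] = 680 − 289 = 391 = 17(40 − 17) = 391.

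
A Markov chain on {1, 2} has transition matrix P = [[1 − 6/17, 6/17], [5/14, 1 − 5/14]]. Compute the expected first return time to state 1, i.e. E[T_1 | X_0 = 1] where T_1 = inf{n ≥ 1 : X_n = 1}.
E[T_1 | X_0 = 1] = 1/π_1 = 169/85

For an irreducible recurrent Markov chain with stationary distribution π, E[T_i | X_0 = i] = 1/π_i (Kac's formula). Here π_1 = (5/14)/(6/17 + 5/14) = (5/14)/(169/238) = 85/169, so E[T_1 | X_0 = 1] = 1/π_1 = (6/17 + 5/14)/(5/14) = (169/238)/(5/14) = 169/85.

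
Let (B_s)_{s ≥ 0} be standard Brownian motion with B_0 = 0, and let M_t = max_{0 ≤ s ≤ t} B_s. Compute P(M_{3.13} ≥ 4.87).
P(M_{3.13} ≥ 4.87) = 2·P(B_{3.13} ≥ 4.87) = 2(1 − Φ(4.87/√3.13)) ≈ 0.0059

By the reflection principle for Brownian motion, P(M_t ≥ a) = 2 · P(B_t ≥ a) for a ≥ 0. Since B_t ~ N(0, t), P(B_t ≥ 4.87) = 1 − Φ(4.87/√t) = 1 − Φ(4.87/√3.13) = 1 − Φ(2.7527). So
  P(M_{3.13} ≥ 4.87) = 2(1 − Φ(2.7527)) ≈ 0.0059.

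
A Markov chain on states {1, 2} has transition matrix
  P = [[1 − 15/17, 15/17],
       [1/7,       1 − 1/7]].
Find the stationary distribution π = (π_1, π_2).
π_1 = 17/122, π_2 = 105/122

Solve πP = π with π_1 + π_2 = 1. From πP = π: π_1 · (1 − 15/17) + π_2 · 1/7 = π_1 ⇒ π_2 · 1/7 = π_1 · 15/17 ⇒ π_2/π_1 = (15/17)/(1/7) = 105/17. Together with π_1 + π_2 = 1:
  π_1 = (1/7)/(15/17 + 1/7) = (1/7)/(122/119) = 17/122,
  π_2 = (15/17)/(15/17 + 1/7) = (15/17)/(122/119) = 105/122.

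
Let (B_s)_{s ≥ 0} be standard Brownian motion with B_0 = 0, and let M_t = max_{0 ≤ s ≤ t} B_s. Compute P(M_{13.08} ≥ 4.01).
P(M_{13.08} ≥ 4.01) = 2·P(B_{13.08} ≥ 4.01) = 2(1 − Φ(4.01/√13.08)) ≈ 0.2675

By the reflection principle for Brownian motion, P(M_t ≥ a) = 2 · P(B_t ≥ a) for a ≥ 0. Since B_t ~ N(0, t), P(B_t ≥ 4.01) = 1 − Φ(4.01/√t) = 1 − Φ(4.01/√13.08) = 1 − Φ(1.1088). So
  P(M_{13.08} ≥ 4.01) = 2(1 − Φ(1.1088)) ≈ 0.2675.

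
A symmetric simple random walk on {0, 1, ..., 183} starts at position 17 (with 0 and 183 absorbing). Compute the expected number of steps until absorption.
E[τ | X_0 = 17] = 2822

Let v_k = E[τ | X_0 = k]. Boundary: v_0 = v_183 = 0. Recurrence: v_k = 1 + (v_{k-1} + v_{k+1})/2 for 1 ≤ k ≤ 182. The particular solution to v_k − (v_{k-1} + v_{k+1})/2 = 1 is v_k = −k^2. Adding homogeneous solution A + B k and matching boundaries gives v_k = k (183 − k). Substituting k = 17: v_17 = 17 · 166 = 2822.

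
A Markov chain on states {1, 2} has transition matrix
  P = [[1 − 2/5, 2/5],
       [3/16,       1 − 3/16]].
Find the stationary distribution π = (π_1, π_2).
π_1 = 15/47, π_2 = 32/47

Solve πP = π with π_1 + π_2 = 1. From πP = π: π_1 · (1 − 2/5) + π_2 · 3/16 = π_1 ⇒ π_2 · 3/16 = π_1 · 2/5 ⇒ π_2/π_1 = (2/5)/(3/16) = 32/15. Together with π_1 + π_2 = 1:
  π_1 = (3/16)/(2/5 + 3/16) = (3/16)/(47/80) = 15/47,
  π_2 = (2/5)/(2/5 + 3/16) = (2/5)/(47/80) = 32/47.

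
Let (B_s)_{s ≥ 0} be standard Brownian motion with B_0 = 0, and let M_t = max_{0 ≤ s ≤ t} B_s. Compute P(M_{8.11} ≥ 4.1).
P(M_{8.11} ≥ 4.1) = 2·P(B_{8.11} ≥ 4.1) = 2(1 − Φ(4.1/√8.11)) ≈ 0.1500

By the reflection principle for Brownian motion, P(M_t ≥ a) = 2 · P(B_t ≥ a) for a ≥ 0. Since B_t ~ N(0, t), P(B_t ≥ 4.1) = 1 − Φ(4.1/√t) = 1 − Φ(4.1/√8.11) = 1 − Φ(1.4397). So
  P(M_{8.11} ≥ 4.1) = 2(1 − Φ(1.4397)) ≈ 0.1500.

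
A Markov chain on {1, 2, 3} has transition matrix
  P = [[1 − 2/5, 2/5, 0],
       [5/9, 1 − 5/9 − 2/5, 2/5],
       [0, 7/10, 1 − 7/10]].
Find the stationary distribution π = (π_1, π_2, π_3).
π = (175/373, 126/373, 72/373)

This is a birth-death chain on three states, which satisfies detailed balance: π_1 · P_{12} = π_2 · P_{21} and π_2 · P_{23} = π_3 · P_{32}.
From π_1 · 2/5 = π_2 · 5/9: π_2/π_1 = (2/5)/(5/9) = 18/25.
From π_2 · 2/5 = π_3 · 7/10: π_3/π_2 = (2/5)/(7/10) = 4/7.
Take π_1 proportional to 1; then unnormalized π = (1, 18/25, 72/175). Normalize by dividing by the sum 373/175:
  π = (175/373, 126/373, 72/373).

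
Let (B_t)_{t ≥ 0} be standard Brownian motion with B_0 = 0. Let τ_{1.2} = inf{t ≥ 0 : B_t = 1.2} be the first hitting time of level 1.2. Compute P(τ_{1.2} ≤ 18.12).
P(τ_{1.2} ≤ 18.12) = 2(1 − Φ(1.2/√18.12)) = 2(1 − Φ(0.2819)) ≈ 0.7780

By the reflection principle for standard BM, P(τ_b ≤ t) = 2 · P(B_t ≥ b). Since B_t ~ N(0, t), P(B_t ≥ 1.2) = 1 − Φ(1.2/√t) = 1 − Φ(1.2/√18.12) = 1 − Φ(0.2819) ≈ 0.38901. Doubling: P(τ_{1.2} ≤ 18.12) ≈ 2 · 0.38901 = 0.77802 ≈ 0.7780.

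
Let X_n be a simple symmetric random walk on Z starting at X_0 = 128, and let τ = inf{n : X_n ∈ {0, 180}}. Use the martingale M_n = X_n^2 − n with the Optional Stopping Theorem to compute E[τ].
E[τ] = 6656

M_n = X_n^2 − n is a martingale (since E[X_{n+1}^2 | F_n] = X_n^2 + 1). By OST (τ has finite mean in a bounded region), E[M_τ] = E[M_0] = X_0^2 − 0 = 128^2 = 16384. Also E[M_τ] = E[X_τ^2] − E[τ]. The walk exits at 0 or 180, with P(hit 180 first) = 128/180, so E[X_τ^2] = 180^2 · 128/180 + 0 = 23040. Thus E[τ] = E[X_τ^2] − E[M_τ] = 23040 − 16384 = 6656 = 128(180 − 128) = 6656.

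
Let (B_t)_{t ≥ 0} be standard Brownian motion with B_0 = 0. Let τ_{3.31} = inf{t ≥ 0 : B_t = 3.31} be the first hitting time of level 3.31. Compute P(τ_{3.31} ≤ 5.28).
P(τ_{3.31} ≤ 5.28) = 2(1 − Φ(3.31/√5.28)) = 2(1 − Φ(1.4405)) ≈ 0.1497

By the reflection principle for standard BM, P(τ_b ≤ t) = 2 · P(B_t ≥ b). Since B_t ~ N(0, t), P(B_t ≥ 3.31) = 1 − Φ(3.31/√t) = 1 − Φ(3.31/√5.28) = 1 − Φ(1.4405) ≈ 0.07486. Doubling: P(τ_{3.31} ≤ 5.28) ≈ 2 · 0.07486 = 0.14972 ≈ 0.1497.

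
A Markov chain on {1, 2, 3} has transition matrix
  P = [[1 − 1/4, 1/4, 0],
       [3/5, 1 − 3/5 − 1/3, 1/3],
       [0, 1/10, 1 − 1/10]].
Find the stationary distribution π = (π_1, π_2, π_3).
π = (36/101, 15/101, 50/101)

This is a birth-death chain on three states, which satisfies detailed balance: π_1 · P_{12} = π_2 · P_{21} and π_2 · P_{23} = π_3 · P_{32}.
From π_1 · 1/4 = π_2 · 3/5: π_2/π_1 = (1/4)/(3/5) = 5/12.
From π_2 · 1/3 = π_3 · 1/10: π_3/π_2 = (1/3)/(1/10) = 10/3.
Take π_1 proportional to 1; then unnormalized π = (1, 5/12, 25/18). Normalize by dividing by the sum 101/36:
  π = (36/101, 15/101, 50/101).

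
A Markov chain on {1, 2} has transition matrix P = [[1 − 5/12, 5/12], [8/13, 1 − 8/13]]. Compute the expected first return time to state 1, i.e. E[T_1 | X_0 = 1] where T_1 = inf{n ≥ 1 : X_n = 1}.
E[T_1 | X_0 = 1] = 1/π_1 = 161/96

For an irreducible recurrent Markov chain with stationary distribution π, E[T_i | X_0 = i] = 1/π_i (Kac's formula). Here π_1 = (8/13)/(5/12 + 8/13) = (8/13)/(161/156) = 96/161, so E[T_1 | X_0 = 1] = 1/π_1 = (5/12 + 8/13)/(8/13) = (161/156)/(8/13) = 161/96.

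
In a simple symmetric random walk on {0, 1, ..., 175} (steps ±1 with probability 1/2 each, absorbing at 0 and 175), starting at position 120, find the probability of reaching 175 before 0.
P(hit 175 before 0) = 120/175 = 24/35

Let u_k = P(hit 175 before 0 | start at k). Then u_0 = 0, u_175 = 1, and u_k = u_{k-1}/2 + u_{k+1}/2 for 1 ≤ k ≤ 174. This harmonic recurrence is solved by u_k = k/175, giving u_120 = 120/175 = 24/35.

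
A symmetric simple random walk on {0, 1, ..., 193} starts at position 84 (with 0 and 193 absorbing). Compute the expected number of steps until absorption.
E[τ | X_0 = 84] = 9156

Let v_k = E[τ | X_0 = k]. Boundary: v_0 = v_193 = 0. Recurrence: v_k = 1 + (v_{k-1} + v_{k+1})/2 for 1 ≤ k ≤ 192. The particular solution to v_k − (v_{k-1} + v_{k+1})/2 = 1 is v_k = −k^2. Adding homogeneous solution A + B k and matching boundaries gives v_k = k (193 − k). Substituting k = 84: v_84 = 84 · 109 = 9156.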